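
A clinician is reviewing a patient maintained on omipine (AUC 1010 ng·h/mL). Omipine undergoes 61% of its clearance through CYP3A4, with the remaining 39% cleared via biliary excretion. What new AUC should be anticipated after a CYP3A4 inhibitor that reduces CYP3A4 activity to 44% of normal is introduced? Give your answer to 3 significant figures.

CYP3A4: 0.61 × 0.44 = 0.2684
Other: 0.39 (unchanged)
Relative clearance = 0.2684 + 0.39 = 0.6584.
New AUC = baseline ÷ relative clearance = 1010 / 0.6584 = 1.53 × 10³ ng·h/mL.

1.53 × 10³ ng·h/mL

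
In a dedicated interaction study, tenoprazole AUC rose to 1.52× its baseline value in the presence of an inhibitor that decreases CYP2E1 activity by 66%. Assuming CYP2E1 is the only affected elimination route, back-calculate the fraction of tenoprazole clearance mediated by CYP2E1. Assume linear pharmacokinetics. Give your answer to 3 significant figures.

0.518

CL'/CL = 1 / 1.52 = 0.6579
0.34·fm + (1 − fm) = 0.6579
fm = (0.6579 − 1) / (0.34 − 1) = 0.518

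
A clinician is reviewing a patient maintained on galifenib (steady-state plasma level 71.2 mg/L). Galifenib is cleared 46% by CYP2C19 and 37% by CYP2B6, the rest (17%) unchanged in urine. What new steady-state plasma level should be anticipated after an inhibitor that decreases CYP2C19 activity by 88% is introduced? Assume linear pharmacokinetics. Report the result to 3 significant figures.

CYP2C19: 0.46 × 0.12 = 0.0552
CYP2B6: 0.37 (unchanged)
Other: 0.17 (unchanged)
CL_new/CL_old = 0.0552 + 0.37 + 0.17 = 0.5952.
With dosing unchanged, steady-state plasma level scales as 1/CL: 71.2 / 0.5952 = 120 mg/L.

120 mg/L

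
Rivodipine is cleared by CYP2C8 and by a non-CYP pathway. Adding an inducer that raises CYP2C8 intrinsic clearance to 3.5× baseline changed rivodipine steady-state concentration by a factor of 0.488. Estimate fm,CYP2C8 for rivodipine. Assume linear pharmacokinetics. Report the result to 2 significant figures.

CL'/CL = 1 / 0.488 = 2.049
3.5·fm + (1 − fm) = 2.049
fm = (2.049 − 1) / (3.5 − 1) = 0.42

0.42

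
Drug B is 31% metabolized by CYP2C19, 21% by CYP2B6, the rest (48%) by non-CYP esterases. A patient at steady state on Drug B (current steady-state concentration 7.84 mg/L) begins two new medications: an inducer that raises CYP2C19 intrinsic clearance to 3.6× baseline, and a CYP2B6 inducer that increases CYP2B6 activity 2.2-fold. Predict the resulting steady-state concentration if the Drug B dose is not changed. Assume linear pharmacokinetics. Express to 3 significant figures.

3.81 mg/L

CYP2C19: 0.31 × 3.6 = 1.116
CYP2B6: 0.21 × 2.2 = 0.462
Other: 0.48 (unchanged)
CL_new/CL_old = 1.116 + 0.462 + 0.48 = 2.058.
Dividing the baseline by the relative clearance: 7.84 / 2.058 = 3.81 mg/L.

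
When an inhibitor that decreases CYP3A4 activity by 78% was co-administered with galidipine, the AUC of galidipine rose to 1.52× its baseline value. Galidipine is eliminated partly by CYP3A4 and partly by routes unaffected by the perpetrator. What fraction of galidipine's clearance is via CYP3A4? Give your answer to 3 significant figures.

0.439

CL'/CL = 1 / 1.52 = 0.6579
0.22·fm + (1 − fm) = 0.6579
fm = (0.6579 − 1) / (0.22 − 1) = 0.439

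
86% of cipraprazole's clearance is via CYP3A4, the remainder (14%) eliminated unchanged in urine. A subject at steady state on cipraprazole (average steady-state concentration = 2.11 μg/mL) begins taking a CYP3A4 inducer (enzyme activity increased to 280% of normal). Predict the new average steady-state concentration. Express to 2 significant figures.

The CYP3A4 pathway (86% of clearance) increases to 2.8× activity: 0.86 × 2.8 = 2.408.
Non-CYP routes (14%) are unchanged.
New clearance relative to baseline: 2.408 + 0.14 = 2.548.
New average steady-state concentration = baseline ÷ relative clearance = 2.11 / 2.548 = 0.83 μg/mL.

0.83 μg/mL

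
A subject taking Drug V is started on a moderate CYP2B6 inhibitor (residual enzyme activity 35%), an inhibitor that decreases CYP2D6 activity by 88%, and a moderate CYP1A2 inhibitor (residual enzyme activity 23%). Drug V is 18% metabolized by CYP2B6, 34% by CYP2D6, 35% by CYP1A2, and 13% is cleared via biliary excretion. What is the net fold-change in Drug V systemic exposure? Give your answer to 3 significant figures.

3.18

The CYP2B6 pathway (18% of clearance) falls to 0.35× activity: 0.18 × 0.35 = 0.063.
The CYP2D6 pathway (34% of clearance) drops to 0.12× activity: 0.34 × 0.12 = 0.0408.
The CYP1A2 pathway (35% of clearance) drops to 0.23× activity: 0.35 × 0.23 = 0.0805.
The remaining 13% of clearance is unaffected.
Relative clearance = 0.063 + 0.0408 + 0.0805 + 0.13 = 0.3143.
Systemic exposure ∝ 1/CL: fold-change = 1 / 0.3143 = 3.18.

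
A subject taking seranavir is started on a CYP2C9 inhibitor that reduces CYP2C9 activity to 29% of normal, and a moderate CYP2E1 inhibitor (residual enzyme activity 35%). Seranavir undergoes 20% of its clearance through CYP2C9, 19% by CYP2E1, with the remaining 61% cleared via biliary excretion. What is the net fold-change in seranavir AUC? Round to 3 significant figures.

CYP2C9: 0.2 × 0.29 = 0.058
CYP2E1: 0.19 × 0.35 = 0.0665
Other: 0.61 (unchanged)
New clearance relative to baseline: 0.058 + 0.0665 + 0.61 = 0.7345.
Net AUC ratio = 1 / 0.7345 = 1.36.

1.36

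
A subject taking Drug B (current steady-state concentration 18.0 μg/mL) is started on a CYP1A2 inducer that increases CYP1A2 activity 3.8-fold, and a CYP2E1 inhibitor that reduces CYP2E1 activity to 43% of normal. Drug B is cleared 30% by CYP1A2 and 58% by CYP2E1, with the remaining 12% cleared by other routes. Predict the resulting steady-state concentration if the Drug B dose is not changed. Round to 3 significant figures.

The CYP1A2 pathway (30% of clearance) increases to 3.8× activity: 0.3 × 3.8 = 1.14.
The CYP2E1 pathway (58% of clearance) falls to 0.43× activity: 0.58 × 0.43 = 0.2494.
Non-CYP routes (12%) are unchanged.
Relative clearance = 1.14 + 0.2494 + 0.12 = 1.5094.
New steady-state concentration = 18.0 / 1.5094 = 11.9 μg/mL (concentration scales inversely with clearance).

11.9 μg/mL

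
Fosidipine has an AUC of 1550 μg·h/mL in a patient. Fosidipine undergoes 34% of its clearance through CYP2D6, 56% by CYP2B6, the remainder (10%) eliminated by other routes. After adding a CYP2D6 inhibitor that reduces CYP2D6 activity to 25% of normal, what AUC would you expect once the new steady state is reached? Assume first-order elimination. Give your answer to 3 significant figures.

2.08 × 10³ μg·h/mL

CYP2D6: 0.34 × 0.25 = 0.085
CYP2B6: 0.56 (unchanged)
Other: 0.1 (unchanged)
CL_new/CL_old = 0.085 + 0.56 + 0.1 = 0.745.
With dosing unchanged, AUC scales as 1/CL: 1550 / 0.745 = 2.08 × 10³ μg·h/mL.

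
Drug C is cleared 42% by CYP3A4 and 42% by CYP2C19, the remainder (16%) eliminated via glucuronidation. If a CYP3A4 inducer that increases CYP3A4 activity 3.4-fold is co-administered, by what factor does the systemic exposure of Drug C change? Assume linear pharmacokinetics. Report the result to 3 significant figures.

The CYP3A4 pathway (42% of clearance) rises to 3.4× activity: 0.42 × 3.4 = 1.428.
CYP2C19 (42%) and the residual 16% are unaffected.
New clearance relative to baseline: 1.428 + 0.42 + 0.16 = 2.008.
Since systemic exposure ∝ 1/CL, the ratio is 1 / 2.008 = 0.498.

0.498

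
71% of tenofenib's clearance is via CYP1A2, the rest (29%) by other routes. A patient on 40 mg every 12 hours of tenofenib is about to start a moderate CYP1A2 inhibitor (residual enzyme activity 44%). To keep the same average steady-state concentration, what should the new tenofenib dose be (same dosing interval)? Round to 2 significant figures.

The CYP1A2 pathway (71% of clearance) falls to 0.44× activity: 0.71 × 0.44 = 0.3124.
Non-CYP routes (29%) are unchanged.
CL_new/CL_old = 0.3124 + 0.29 = 0.6024.
To maintain the same steady-state level, dose must scale with clearance: new dose = 40 × 0.6024 = 24 mg.

24 mg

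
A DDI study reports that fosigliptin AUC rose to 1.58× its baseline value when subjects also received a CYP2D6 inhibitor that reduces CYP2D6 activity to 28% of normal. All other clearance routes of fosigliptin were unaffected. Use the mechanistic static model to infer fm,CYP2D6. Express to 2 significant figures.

CL'/CL = 1 / 1.58 = 0.6329
0.28·fm + (1 − fm) = 0.6329
fm = (0.6329 − 1) / (0.28 − 1) = 0.51

0.51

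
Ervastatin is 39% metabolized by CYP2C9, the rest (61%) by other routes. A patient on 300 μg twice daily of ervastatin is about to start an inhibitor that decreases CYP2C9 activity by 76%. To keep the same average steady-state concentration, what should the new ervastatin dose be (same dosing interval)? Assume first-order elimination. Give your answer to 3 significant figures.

211 μg

CYP2C9: 0.39 × 0.24 = 0.0936
Other: 0.61 (unchanged)
Relative clearance = 0.0936 + 0.61 = 0.7036.
Exposure is unchanged when dose changes in proportion to clearance. New dose = 300 μg × 0.7036 = 211 μg.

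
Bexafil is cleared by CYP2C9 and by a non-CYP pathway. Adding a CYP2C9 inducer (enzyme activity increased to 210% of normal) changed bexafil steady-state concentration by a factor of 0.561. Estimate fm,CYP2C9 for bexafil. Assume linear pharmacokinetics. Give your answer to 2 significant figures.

0.71

Write x for the fraction cleared via CYP2C9. The observed steady-state concentration change means clearance rose to 1/0.561 = 1.783 of baseline.
Only the CYP2C9 route changed, so 1.783 = x·2.1 + (1 − x), giving x = 0.71.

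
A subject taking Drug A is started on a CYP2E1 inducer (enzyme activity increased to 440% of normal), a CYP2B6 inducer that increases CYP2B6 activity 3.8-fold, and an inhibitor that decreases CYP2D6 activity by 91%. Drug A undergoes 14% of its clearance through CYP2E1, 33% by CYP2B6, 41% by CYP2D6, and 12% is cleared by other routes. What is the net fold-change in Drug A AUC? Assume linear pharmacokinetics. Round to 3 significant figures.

0.493

The CYP2E1 pathway (14% of clearance) increases to 4.4× activity: 0.14 × 4.4 = 0.616.
The CYP2B6 pathway (33% of clearance) increases to 3.8× activity: 0.33 × 3.8 = 1.254.
The CYP2D6 pathway (41% of clearance) falls to 0.09× activity: 0.41 × 0.09 = 0.0369.
The remaining 12% of clearance is unaffected.
CL_new/CL_old = 0.616 + 1.254 + 0.0369 + 0.12 = 2.0269.
AUC ∝ 1/CL: fold-change = 1 / 2.0269 = 0.493.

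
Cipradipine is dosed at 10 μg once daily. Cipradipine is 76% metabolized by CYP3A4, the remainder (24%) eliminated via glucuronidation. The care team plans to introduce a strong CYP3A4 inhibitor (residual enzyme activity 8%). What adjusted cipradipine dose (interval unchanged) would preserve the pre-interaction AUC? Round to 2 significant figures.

The CYP3A4 pathway (76% of clearance) drops to 0.08× activity: 0.76 × 0.08 = 0.0608.
The remaining 24% of clearance is unaffected.
CL_new/CL_old = 0.0608 + 0.24 = 0.3008.
Exposure is unchanged when dose changes in proportion to clearance. New dose = 10 μg × 0.3008 = 3.0 μg.

3.0 μg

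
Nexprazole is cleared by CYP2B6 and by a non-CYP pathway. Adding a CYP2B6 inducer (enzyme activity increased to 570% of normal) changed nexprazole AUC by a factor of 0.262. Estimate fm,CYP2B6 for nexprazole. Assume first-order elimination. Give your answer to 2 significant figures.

0.60

CL'/CL = 1 / 0.262 = 3.817
5.7·fm + (1 − fm) = 3.817
fm = (3.817 − 1) / (5.7 − 1) = 0.60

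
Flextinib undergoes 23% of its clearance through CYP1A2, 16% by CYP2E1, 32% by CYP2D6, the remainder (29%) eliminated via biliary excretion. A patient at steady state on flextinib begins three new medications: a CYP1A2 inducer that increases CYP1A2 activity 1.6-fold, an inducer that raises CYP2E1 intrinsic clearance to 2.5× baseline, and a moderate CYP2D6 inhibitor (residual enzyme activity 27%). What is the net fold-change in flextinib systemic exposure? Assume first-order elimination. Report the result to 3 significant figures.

The CYP1A2 pathway (23% of clearance) is boosted to 1.6× activity: 0.23 × 1.6 = 0.368.
The CYP2E1 pathway (16% of clearance) increases to 2.5× activity: 0.16 × 2.5 = 0.4.
The CYP2D6 pathway (32% of clearance) is reduced to 0.27× activity: 0.32 × 0.27 = 0.0864.
Non-CYP routes (29%) are unchanged.
New clearance relative to baseline: 0.368 + 0.4 + 0.0864 + 0.29 = 1.1444.
Systemic exposure ∝ 1/CL: fold-change = 1 / 1.1444 = 0.874.

0.874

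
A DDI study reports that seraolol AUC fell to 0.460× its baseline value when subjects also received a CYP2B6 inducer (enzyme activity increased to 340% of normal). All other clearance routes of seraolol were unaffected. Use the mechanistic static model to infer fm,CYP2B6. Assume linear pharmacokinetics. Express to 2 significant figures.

0.49

Let fm be the CYP2B6 fraction. New clearance relative to baseline = fm × 3.4 + (1 − fm).
AUC ratio = 1 / (new CL fraction), so new CL fraction = 1 / 0.460 = 2.174.
fm × 3.4 + 1 − fm = 2.174  ⇒  fm × (3.4 − 1) = 1.174  ⇒  fm = 0.49.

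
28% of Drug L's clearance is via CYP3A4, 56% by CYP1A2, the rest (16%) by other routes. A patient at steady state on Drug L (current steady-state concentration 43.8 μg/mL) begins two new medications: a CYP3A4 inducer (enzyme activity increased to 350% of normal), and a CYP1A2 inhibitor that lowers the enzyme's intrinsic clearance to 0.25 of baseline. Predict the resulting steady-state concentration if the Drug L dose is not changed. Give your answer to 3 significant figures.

The CYP3A4 pathway (28% of clearance) increases to 3.5× activity: 0.28 × 3.5 = 0.98.
The CYP1A2 pathway (56% of clearance) is reduced to 0.25× activity: 0.56 × 0.25 = 0.14.
The remaining 16% of clearance is unaffected.
New clearance relative to baseline: 0.98 + 0.14 + 0.16 = 1.28.
Steady-state concentration ∝ 1/CL: new value = 43.8 / 1.28 = 34.2 μg/mL.

34.2 μg/mL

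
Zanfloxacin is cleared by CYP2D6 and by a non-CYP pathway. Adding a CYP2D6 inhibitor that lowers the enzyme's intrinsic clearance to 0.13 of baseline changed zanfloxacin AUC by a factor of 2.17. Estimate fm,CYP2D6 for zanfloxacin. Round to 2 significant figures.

Let x = fm,CYP2D6. Because AUC ∝ 1/CL, relative clearance fell to 1/2.17 = 0.4608.
Setting x·0.13 + (1 − x) = 0.4608 and solving: x = (0.4608 − 1)/(0.13 − 1) = 0.62.

0.62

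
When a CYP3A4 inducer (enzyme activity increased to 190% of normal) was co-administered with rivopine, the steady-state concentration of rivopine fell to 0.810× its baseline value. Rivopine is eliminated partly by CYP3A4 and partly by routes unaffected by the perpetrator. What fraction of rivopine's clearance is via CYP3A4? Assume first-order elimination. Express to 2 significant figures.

0.26

Write x for the fraction cleared via CYP3A4. The observed steady-state concentration change means clearance rose to 1/0.810 = 1.235 of baseline.
Only the CYP3A4 route changed, so 1.235 = x·1.9 + (1 − x), giving x = 0.26.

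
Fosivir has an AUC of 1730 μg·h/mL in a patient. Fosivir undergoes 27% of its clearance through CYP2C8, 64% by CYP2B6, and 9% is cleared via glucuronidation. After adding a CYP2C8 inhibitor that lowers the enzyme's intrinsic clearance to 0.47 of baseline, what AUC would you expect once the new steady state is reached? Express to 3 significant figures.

2.02 × 10³ μg·h/mL

CYP2C8: 0.27 × 0.47 = 0.1269
CYP2B6: 0.64 (unchanged)
Other: 0.09 (unchanged)
CL_new/CL_old = 0.1269 + 0.64 + 0.09 = 0.8569.
With dosing unchanged, AUC scales as 1/CL: 1730 / 0.8569 = 2.02 × 10³ μg·h/mL.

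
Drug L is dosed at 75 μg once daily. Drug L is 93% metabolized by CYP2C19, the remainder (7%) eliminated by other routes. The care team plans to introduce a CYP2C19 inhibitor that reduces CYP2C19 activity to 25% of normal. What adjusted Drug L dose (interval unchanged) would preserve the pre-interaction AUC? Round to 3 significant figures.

22.7 μg

The CYP2C19 pathway (93% of clearance) is reduced to 0.25× activity: 0.93 × 0.25 = 0.2325.
The remaining 7% of clearance is unaffected.
New clearance relative to baseline: 0.2325 + 0.07 = 0.3025.
Exposure is unchanged when dose changes in proportion to clearance. New dose = 75 μg × 0.3025 = 22.7 μg.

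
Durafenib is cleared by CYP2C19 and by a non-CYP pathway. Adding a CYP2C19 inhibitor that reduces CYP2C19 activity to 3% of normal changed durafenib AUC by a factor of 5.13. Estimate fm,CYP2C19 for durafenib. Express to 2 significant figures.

0.83

Let x = fm,CYP2C19. Because AUC ∝ 1/CL, relative clearance fell to 1/5.13 = 0.1949.
Setting x·0.03 + (1 − x) = 0.1949 and solving: x = (0.1949 − 1)/(0.03 − 1) = 0.83.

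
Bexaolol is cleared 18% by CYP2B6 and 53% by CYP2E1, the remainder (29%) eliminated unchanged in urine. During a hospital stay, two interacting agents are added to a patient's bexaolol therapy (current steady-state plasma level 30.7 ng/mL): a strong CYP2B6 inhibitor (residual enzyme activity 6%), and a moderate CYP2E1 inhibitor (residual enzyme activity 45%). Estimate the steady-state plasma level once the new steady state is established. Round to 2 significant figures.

CYP2B6: 0.18 × 0.06 = 0.0108
CYP2E1: 0.53 × 0.45 = 0.2385
Other: 0.29 (unchanged)
New clearance relative to baseline: 0.0108 + 0.2385 + 0.29 = 0.5393.
New steady-state plasma level = 30.7 / 0.5393 = 57 ng/mL (concentration scales inversely with clearance).

57 ng/mL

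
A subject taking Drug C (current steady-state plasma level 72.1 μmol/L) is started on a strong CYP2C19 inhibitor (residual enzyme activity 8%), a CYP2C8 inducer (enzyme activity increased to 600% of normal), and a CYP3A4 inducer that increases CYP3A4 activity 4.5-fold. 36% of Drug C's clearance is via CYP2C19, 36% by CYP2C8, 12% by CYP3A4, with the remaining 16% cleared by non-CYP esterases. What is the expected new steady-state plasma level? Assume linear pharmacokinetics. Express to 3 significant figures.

25.0 μmol/L

The CYP2C19 pathway (36% of clearance) drops to 0.08× activity: 0.36 × 0.08 = 0.0288.
The CYP2C8 pathway (36% of clearance) rises to 6× activity: 0.36 × 6 = 2.16.
The CYP3A4 pathway (12% of clearance) increases to 4.5× activity: 0.12 × 4.5 = 0.54.
The remaining 16% of clearance is unaffected.
CL_new/CL_old = 0.0288 + 2.16 + 0.54 + 0.16 = 2.8888.
New steady-state plasma level = 72.1 / 2.8888 = 25.0 μmol/L (concentration scales inversely with clearance).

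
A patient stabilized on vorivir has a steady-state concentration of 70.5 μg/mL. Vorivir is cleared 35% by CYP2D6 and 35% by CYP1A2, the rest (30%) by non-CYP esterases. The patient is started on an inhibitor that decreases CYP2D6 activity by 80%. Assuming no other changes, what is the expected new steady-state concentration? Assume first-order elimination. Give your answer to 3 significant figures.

97.9 μg/mL

The CYP2D6 pathway (35% of clearance) is reduced to 0.2× activity: 0.35 × 0.2 = 0.07.
CYP1A2 (35%) and the residual 30% are unaffected.
CL_new/CL_old = 0.07 + 0.35 + 0.3 = 0.72.
New steady-state concentration = baseline ÷ relative clearance = 70.5 / 0.72 = 97.9 μg/mL.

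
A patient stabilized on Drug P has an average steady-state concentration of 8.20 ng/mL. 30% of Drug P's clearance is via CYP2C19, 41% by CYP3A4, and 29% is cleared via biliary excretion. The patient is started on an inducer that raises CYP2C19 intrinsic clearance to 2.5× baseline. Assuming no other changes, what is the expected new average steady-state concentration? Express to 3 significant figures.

The CYP2C19 pathway (30% of clearance) increases to 2.5× activity: 0.3 × 2.5 = 0.75.
CYP3A4 (41%) and the residual 29% are unaffected.
Relative clearance = 0.75 + 0.41 + 0.29 = 1.45.
With dosing unchanged, average steady-state concentration scales as 1/CL: 8.20 / 1.45 = 5.66 ng/mL.

5.66 ng/mL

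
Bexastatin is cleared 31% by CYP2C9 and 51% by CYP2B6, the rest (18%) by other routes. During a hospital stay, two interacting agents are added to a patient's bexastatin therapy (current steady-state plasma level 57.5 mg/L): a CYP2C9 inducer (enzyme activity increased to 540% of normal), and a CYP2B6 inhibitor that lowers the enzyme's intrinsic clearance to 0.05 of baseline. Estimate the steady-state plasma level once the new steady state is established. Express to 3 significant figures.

The CYP2C9 pathway (31% of clearance) increases to 5.4× activity: 0.31 × 5.4 = 1.674.
The CYP2B6 pathway (51% of clearance) falls to 0.05× activity: 0.51 × 0.05 = 0.0255.
The remaining 18% of clearance is unaffected.
New clearance relative to baseline: 1.674 + 0.0255 + 0.18 = 1.8795.
Dividing the baseline by the relative clearance: 57.5 / 1.8795 = 30.6 mg/L.

30.6 mg/L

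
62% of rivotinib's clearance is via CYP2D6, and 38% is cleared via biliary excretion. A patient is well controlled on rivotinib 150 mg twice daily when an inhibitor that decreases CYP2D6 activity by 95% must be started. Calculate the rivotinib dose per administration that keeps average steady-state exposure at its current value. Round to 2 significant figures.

62 mg

The CYP2D6 pathway (62% of clearance) is reduced to 0.05× activity: 0.62 × 0.05 = 0.031.
The remaining 38% of clearance is unaffected.
New clearance relative to baseline: 0.031 + 0.38 = 0.411.
To maintain the same steady-state level, dose must scale with clearance: new dose = 150 × 0.411 = 62 mg.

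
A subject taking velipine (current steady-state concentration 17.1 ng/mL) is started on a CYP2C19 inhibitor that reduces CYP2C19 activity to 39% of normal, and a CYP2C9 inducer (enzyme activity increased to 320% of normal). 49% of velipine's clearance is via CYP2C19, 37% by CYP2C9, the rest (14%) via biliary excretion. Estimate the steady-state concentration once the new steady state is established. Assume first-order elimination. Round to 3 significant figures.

11.3 ng/mL

The CYP2C19 pathway (49% of clearance) falls to 0.39× activity: 0.49 × 0.39 = 0.1911.
The CYP2C9 pathway (37% of clearance) increases to 3.2× activity: 0.37 × 3.2 = 1.184.
The remaining 14% of clearance is unaffected.
New clearance relative to baseline: 0.1911 + 1.184 + 0.14 = 1.5151.
Dividing the baseline by the relative clearance: 17.1 / 1.5151 = 11.3 ng/mL.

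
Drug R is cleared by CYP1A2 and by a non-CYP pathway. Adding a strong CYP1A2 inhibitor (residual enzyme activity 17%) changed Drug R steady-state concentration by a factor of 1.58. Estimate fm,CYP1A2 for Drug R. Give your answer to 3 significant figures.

Call the CYP1A2 fraction fm. After the interaction, CL_new/CL_old = fm × 0.17 + (1 − fm).
Steady-state concentration ratio = 1 / (new CL fraction), so new CL fraction = 1 / 1.58 = 0.6329.
fm × 0.17 + 1 − fm = 0.6329  ⇒  fm × (0.17 − 1) = −0.3671  ⇒  fm = 0.442.

0.442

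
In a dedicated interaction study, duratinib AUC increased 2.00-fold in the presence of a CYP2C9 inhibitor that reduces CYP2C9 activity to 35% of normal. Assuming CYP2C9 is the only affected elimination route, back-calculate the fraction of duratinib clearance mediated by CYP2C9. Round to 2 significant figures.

CL'/CL = 1 / 2.00 = 0.5
0.35·fm + (1 − fm) = 0.5
fm = (0.5 − 1) / (0.35 − 1) = 0.77

0.77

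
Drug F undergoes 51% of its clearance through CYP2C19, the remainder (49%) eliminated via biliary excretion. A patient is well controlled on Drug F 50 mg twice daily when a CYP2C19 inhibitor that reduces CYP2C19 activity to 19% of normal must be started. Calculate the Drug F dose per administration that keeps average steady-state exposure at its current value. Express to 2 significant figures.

29 mg

The CYP2C19 pathway (51% of clearance) drops to 0.19× activity: 0.51 × 0.19 = 0.0969.
The remaining 49% of clearance is unaffected.
CL_new/CL_old = 0.0969 + 0.49 = 0.5869.
Css,avg = (dose rate)/CL, so holding Css fixed requires dose ∝ CL: 50 × 0.5869 = 29 mg.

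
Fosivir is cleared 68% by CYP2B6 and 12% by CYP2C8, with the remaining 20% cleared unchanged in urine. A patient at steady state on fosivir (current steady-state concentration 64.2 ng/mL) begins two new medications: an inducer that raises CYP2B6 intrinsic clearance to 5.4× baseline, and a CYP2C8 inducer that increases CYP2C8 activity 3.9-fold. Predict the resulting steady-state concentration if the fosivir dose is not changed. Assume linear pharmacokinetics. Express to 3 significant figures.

The CYP2B6 pathway (68% of clearance) rises to 5.4× activity: 0.68 × 5.4 = 3.672.
The CYP2C8 pathway (12% of clearance) is boosted to 3.9× activity: 0.12 × 3.9 = 0.468.
The remaining 20% of clearance is unaffected.
Relative clearance = 3.672 + 0.468 + 0.2 = 4.34.
Steady-state concentration ∝ 1/CL: new value = 64.2 / 4.34 = 14.8 ng/mL.

14.8 ng/mL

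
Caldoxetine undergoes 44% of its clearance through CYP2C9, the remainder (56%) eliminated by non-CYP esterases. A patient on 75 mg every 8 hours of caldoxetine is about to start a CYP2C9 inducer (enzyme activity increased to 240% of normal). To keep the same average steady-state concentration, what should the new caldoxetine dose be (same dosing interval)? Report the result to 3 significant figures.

CYP2C9: 0.44 × 2.4 = 1.056
Other: 0.56 (unchanged)
CL_new/CL_old = 1.056 + 0.56 = 1.616.
Css,avg = (dose rate)/CL, so holding Css fixed requires dose ∝ CL: 75 × 1.616 = 121 mg.

121 mg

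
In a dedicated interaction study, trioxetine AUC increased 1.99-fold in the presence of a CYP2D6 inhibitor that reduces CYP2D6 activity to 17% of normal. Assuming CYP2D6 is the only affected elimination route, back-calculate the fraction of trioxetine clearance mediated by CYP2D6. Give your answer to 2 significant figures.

CL'/CL = 1 / 1.99 = 0.5025
0.17·fm + (1 − fm) = 0.5025
fm = (0.5025 − 1) / (0.17 − 1) = 0.60

0.60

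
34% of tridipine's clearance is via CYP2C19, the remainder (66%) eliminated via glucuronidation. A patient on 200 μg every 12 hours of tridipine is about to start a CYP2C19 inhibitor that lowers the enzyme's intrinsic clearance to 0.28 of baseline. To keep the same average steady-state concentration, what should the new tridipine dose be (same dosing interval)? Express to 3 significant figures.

The CYP2C19 pathway (34% of clearance) falls to 0.28× activity: 0.34 × 0.28 = 0.0952.
Non-CYP routes (66%) are unchanged.
CL_new/CL_old = 0.0952 + 0.66 = 0.7552.
To maintain the same steady-state level, dose must scale with clearance: new dose = 200 × 0.7552 = 151 μg.

151 μg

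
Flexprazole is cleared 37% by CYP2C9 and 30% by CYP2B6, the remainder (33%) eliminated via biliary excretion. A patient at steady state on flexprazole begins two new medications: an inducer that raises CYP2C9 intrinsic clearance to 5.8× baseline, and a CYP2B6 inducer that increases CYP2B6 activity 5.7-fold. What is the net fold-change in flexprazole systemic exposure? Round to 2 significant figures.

The CYP2C9 pathway (37% of clearance) rises to 5.8× activity: 0.37 × 5.8 = 2.146.
The CYP2B6 pathway (30% of clearance) increases to 5.7× activity: 0.3 × 5.7 = 1.71.
Non-CYP routes (33%) are unchanged.
CL_new/CL_old = 2.146 + 1.71 + 0.33 = 4.186.
Net systemic exposure ratio = 1 / 4.186 = 0.24.

0.24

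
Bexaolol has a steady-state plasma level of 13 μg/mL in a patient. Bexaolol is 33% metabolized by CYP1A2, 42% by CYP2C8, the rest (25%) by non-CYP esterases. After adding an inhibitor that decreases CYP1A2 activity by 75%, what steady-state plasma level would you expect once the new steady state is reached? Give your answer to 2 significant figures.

The CYP1A2 pathway (33% of clearance) is reduced to 0.25× activity: 0.33 × 0.25 = 0.0825.
CYP2C8 (42%) and the residual 25% are unaffected.
CL_new/CL_old = 0.0825 + 0.42 + 0.25 = 0.7525.
Steady-state plasma level ∝ 1/CL, so new value = 13 / 0.7525 = 17 μg/mL.

17 μg/mL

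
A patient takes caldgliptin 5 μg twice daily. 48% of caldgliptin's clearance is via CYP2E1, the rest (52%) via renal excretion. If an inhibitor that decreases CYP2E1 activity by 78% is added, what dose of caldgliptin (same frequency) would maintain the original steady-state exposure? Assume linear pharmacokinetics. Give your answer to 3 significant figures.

The CYP2E1 pathway (48% of clearance) falls to 0.22× activity: 0.48 × 0.22 = 0.1056.
Non-CYP routes (52%) are unchanged.
Relative clearance = 0.1056 + 0.52 = 0.6256.
Exposure is unchanged when dose changes in proportion to clearance. New dose = 5 μg × 0.6256 = 3.13 μg.

3.13 μg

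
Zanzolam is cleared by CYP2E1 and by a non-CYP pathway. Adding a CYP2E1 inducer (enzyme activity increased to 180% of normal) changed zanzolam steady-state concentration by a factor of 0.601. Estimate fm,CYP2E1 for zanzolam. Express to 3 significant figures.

CL'/CL = 1 / 0.601 = 1.664
1.8·fm + (1 − fm) = 1.664
fm = (1.664 − 1) / (1.8 − 1) = 0.830

0.830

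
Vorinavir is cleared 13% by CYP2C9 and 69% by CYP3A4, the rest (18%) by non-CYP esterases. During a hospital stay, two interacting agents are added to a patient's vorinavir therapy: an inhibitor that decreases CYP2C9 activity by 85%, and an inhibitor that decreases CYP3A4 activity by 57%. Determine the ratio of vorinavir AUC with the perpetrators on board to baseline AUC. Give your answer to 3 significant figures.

2.02

CYP2C9: 0.13 × 0.15 = 0.0195
CYP3A4: 0.69 × 0.43 = 0.2967
Other: 0.18 (unchanged)
CL_new/CL_old = 0.0195 + 0.2967 + 0.18 = 0.4962.
Net AUC ratio = 1 / 0.4962 = 2.02.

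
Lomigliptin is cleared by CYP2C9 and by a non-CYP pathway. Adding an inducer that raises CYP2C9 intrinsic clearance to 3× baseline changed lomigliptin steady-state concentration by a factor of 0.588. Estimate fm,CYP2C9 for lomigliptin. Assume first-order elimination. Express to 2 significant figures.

Let fm be the CYP2C9 fraction. New clearance relative to baseline = fm × 3 + (1 − fm).
Steady-state concentration ratio = 1 / (new CL fraction), so new CL fraction = 1 / 0.588 = 1.701.
fm × 3 + 1 − fm = 1.701  ⇒  fm × (3 − 1) = 0.7007  ⇒  fm = 0.35.

0.35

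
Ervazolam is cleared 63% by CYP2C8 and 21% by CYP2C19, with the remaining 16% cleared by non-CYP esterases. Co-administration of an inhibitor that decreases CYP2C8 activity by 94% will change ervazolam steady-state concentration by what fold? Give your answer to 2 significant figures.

2.5

The CYP2C8 pathway (63% of clearance) drops to 0.06× activity: 0.63 × 0.06 = 0.0378.
CYP2C19 (21%) and the residual 16% are unaffected.
CL_new/CL_old = 0.0378 + 0.21 + 0.16 = 0.4078.
Since steady-state concentration ∝ 1/CL, the ratio is 1 / 0.4078 = 2.5.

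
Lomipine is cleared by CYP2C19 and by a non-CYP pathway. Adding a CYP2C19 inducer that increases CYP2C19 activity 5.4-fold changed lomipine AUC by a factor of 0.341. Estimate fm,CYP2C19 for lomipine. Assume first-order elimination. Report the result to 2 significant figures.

0.44

CL'/CL = 1 / 0.341 = 2.933
5.4·fm + (1 − fm) = 2.933
fm = (2.933 − 1) / (5.4 − 1) = 0.44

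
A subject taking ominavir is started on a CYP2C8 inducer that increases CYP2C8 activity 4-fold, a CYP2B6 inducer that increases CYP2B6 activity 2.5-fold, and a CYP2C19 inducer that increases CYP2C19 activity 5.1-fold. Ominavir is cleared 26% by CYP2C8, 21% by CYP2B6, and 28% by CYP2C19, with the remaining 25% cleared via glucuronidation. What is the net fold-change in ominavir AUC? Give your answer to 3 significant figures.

0.308

The CYP2C8 pathway (26% of clearance) is boosted to 4× activity: 0.26 × 4 = 1.04.
The CYP2B6 pathway (21% of clearance) rises to 2.5× activity: 0.21 × 2.5 = 0.525.
The CYP2C19 pathway (28% of clearance) increases to 5.1× activity: 0.28 × 5.1 = 1.428.
The remaining 25% of clearance is unaffected.
CL_new/CL_old = 1.04 + 0.525 + 1.428 + 0.25 = 3.243.
AUC ∝ 1/CL: fold-change = 1 / 3.243 = 0.308.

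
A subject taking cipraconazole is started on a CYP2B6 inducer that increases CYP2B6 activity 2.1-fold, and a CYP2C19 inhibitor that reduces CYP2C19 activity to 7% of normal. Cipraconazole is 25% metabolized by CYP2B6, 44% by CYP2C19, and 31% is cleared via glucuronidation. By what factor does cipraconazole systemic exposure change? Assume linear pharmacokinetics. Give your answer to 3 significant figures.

1.16

The CYP2B6 pathway (25% of clearance) rises to 2.1× activity: 0.25 × 2.1 = 0.525.
The CYP2C19 pathway (44% of clearance) falls to 0.07× activity: 0.44 × 0.07 = 0.0308.
The remaining 31% of clearance is unaffected.
CL_new/CL_old = 0.525 + 0.0308 + 0.31 = 0.8658.
Systemic exposure ∝ 1/CL: fold-change = 1 / 0.8658 = 1.16.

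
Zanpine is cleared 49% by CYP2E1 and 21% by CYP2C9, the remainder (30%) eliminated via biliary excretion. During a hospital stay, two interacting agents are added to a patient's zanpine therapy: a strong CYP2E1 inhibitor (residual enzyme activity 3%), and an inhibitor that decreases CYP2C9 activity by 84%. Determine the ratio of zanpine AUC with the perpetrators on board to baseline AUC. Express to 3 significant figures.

2.87

The CYP2E1 pathway (49% of clearance) drops to 0.03× activity: 0.49 × 0.03 = 0.0147.
The CYP2C9 pathway (21% of clearance) is reduced to 0.16× activity: 0.21 × 0.16 = 0.0336.
The remaining 30% of clearance is unaffected.
CL_new/CL_old = 0.0147 + 0.0336 + 0.3 = 0.3483.
AUC ∝ 1/CL: fold-change = 1 / 0.3483 = 2.87.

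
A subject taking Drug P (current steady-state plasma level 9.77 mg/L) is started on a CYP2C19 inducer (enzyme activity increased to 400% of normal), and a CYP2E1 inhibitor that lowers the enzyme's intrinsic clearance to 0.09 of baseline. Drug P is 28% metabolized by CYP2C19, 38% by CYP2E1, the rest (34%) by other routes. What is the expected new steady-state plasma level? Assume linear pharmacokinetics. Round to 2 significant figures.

The CYP2C19 pathway (28% of clearance) rises to 4× activity: 0.28 × 4 = 1.12.
The CYP2E1 pathway (38% of clearance) drops to 0.09× activity: 0.38 × 0.09 = 0.0342.
Non-CYP routes (34%) are unchanged.
Relative clearance = 1.12 + 0.0342 + 0.34 = 1.4942.
Steady-state plasma level ∝ 1/CL: new value = 9.77 / 1.4942 = 6.5 mg/L.

6.5 mg/L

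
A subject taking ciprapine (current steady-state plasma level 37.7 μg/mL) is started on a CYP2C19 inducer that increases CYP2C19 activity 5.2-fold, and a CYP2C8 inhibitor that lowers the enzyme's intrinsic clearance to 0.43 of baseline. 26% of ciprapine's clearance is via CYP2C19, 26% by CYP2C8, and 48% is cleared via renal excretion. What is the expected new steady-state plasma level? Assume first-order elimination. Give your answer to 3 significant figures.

19.4 μg/mL

The CYP2C19 pathway (26% of clearance) is boosted to 5.2× activity: 0.26 × 5.2 = 1.352.
The CYP2C8 pathway (26% of clearance) falls to 0.43× activity: 0.26 × 0.43 = 0.1118.
The remaining 48% of clearance is unaffected.
CL_new/CL_old = 1.352 + 0.1118 + 0.48 = 1.9438.
New steady-state plasma level = 37.7 / 1.9438 = 19.4 μg/mL (concentration scales inversely with clearance).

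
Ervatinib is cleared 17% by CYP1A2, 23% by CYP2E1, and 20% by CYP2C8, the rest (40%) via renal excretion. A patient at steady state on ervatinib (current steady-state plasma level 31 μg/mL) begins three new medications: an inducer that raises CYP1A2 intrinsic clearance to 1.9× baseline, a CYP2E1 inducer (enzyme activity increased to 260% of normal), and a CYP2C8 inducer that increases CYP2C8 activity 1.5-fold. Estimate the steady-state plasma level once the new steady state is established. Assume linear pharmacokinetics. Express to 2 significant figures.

19 μg/mL

The CYP1A2 pathway (17% of clearance) increases to 1.9× activity: 0.17 × 1.9 = 0.323.
The CYP2E1 pathway (23% of clearance) rises to 2.6× activity: 0.23 × 2.6 = 0.598.
The CYP2C8 pathway (20% of clearance) rises to 1.5× activity: 0.2 × 1.5 = 0.3.
The remaining 40% of clearance is unaffected.
New clearance relative to baseline: 0.323 + 0.598 + 0.3 + 0.4 = 1.621.
Dividing the baseline by the relative clearance: 31 / 1.621 = 19 μg/mL.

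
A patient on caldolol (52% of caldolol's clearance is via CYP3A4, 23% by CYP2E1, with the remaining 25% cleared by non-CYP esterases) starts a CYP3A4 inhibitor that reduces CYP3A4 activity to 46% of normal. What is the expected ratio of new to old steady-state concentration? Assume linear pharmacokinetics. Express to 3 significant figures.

1.39

The CYP3A4 pathway (52% of clearance) is reduced to 0.46× activity: 0.52 × 0.46 = 0.2392.
CYP2E1 (23%) and the residual 25% are unaffected.
Relative clearance = 0.2392 + 0.23 + 0.25 = 0.7192.
Since steady-state concentration ∝ 1/CL, the ratio is 1 / 0.7192 = 1.39.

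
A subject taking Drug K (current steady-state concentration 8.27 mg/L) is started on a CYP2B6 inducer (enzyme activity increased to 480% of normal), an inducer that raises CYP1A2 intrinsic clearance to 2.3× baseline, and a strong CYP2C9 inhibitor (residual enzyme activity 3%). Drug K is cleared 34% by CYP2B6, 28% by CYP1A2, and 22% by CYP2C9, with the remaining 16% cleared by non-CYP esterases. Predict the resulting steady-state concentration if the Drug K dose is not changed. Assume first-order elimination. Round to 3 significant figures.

3.39 mg/L

The CYP2B6 pathway (34% of clearance) rises to 4.8× activity: 0.34 × 4.8 = 1.632.
The CYP1A2 pathway (28% of clearance) is boosted to 2.3× activity: 0.28 × 2.3 = 0.644.
The CYP2C9 pathway (22% of clearance) drops to 0.03× activity: 0.22 × 0.03 = 0.0066.
Non-CYP routes (16%) are unchanged.
Relative clearance = 1.632 + 0.644 + 0.0066 + 0.16 = 2.4426.
New steady-state concentration = 8.27 / 2.4426 = 3.39 mg/L (concentration scales inversely with clearance).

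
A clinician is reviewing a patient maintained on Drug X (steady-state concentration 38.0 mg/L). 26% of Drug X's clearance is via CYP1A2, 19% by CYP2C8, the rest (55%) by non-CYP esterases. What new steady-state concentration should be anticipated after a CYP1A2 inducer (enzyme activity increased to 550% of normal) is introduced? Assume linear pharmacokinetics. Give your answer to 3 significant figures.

CYP1A2: 0.26 × 5.5 = 1.43
CYP2C8: 0.19 (unchanged)
Other: 0.55 (unchanged)
CL_new/CL_old = 1.43 + 0.19 + 0.55 = 2.17.
New steady-state concentration = baseline ÷ relative clearance = 38.0 / 2.17 = 17.5 mg/L.

17.5 mg/L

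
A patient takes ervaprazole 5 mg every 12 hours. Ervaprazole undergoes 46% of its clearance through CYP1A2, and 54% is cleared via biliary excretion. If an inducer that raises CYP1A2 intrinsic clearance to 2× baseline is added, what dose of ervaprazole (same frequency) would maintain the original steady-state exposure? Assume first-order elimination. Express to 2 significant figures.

7.3 mg

CYP1A2: 0.46 × 2 = 0.92
Other: 0.54 (unchanged)
Relative clearance = 0.92 + 0.54 = 1.46.
Exposure is unchanged when dose changes in proportion to clearance. New dose = 5 mg × 1.46 = 7.3 mg.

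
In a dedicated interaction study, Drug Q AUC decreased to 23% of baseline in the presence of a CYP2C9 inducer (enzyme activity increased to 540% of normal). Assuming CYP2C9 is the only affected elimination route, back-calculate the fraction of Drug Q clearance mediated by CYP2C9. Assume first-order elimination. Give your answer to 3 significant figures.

0.761

CL'/CL = 1 / 0.230 = 4.348
5.4·fm + (1 − fm) = 4.348
fm = (4.348 − 1) / (5.4 − 1) = 0.761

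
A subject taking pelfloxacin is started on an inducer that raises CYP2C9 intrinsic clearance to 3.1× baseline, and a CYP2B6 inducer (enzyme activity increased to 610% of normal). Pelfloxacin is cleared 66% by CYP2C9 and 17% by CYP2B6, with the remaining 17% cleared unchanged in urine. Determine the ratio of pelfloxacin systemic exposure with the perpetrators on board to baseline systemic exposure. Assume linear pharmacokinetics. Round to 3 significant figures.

0.307

The CYP2C9 pathway (66% of clearance) rises to 3.1× activity: 0.66 × 3.1 = 2.046.
The CYP2B6 pathway (17% of clearance) rises to 6.1× activity: 0.17 × 6.1 = 1.037.
The remaining 17% of clearance is unaffected.
CL_new/CL_old = 2.046 + 1.037 + 0.17 = 3.253.
Because systemic exposure varies inversely with clearance, the combined effect is 1 / 3.253 = 0.307.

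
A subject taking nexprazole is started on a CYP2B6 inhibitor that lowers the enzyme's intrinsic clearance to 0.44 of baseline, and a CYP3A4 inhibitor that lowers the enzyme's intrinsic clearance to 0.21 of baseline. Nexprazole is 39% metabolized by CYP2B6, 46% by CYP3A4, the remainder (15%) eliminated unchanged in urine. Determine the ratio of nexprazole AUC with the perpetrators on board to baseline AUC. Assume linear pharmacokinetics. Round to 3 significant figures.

2.39

The CYP2B6 pathway (39% of clearance) is reduced to 0.44× activity: 0.39 × 0.44 = 0.1716.
The CYP3A4 pathway (46% of clearance) falls to 0.21× activity: 0.46 × 0.21 = 0.0966.
The remaining 15% of clearance is unaffected.
CL_new/CL_old = 0.1716 + 0.0966 + 0.15 = 0.4182.
Because AUC varies inversely with clearance, the combined effect is 1 / 0.4182 = 2.39.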